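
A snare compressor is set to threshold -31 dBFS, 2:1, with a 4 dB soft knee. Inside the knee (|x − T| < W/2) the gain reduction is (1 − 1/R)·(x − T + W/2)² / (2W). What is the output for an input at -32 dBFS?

x − T + W/2 = -32 − (-31) + 2 = 1.
GR = (1 − 1/2) × 1² / 8 = 0.5 × 1 / 8 = 0.0625 dB.
Output = -32 − 0.0625 = -32.0625 dBFS.

-32.0625 dBFS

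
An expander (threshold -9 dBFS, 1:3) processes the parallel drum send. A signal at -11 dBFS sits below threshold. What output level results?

-15 dBFS

Undershoot = (-9) − (-11) = 2 dB.
At 1:3, that expands to 6 dB under threshold.
Output = -9 − 6 = -15 dBFS.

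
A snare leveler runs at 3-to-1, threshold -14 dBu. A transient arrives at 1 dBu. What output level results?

1 dBu sits 15 dB over threshold.
3:1 compression reduces that to 15/3 = 5 dB over.
That puts the output at -9 dBu.

-9 dBu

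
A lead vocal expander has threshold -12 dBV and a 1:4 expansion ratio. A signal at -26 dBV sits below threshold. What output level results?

Below threshold, a 1:4 expander applies gain = (4−1)×(T − x) of attenuation.
(4−1) × 14 = 42 dB, so output = -26 − 42 = -68 dBV.

-68 dBV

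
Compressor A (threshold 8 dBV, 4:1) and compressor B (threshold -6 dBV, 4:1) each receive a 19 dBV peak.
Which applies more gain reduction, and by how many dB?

A: GR = 11 − 11/4 = 8.25 dB.
B: GR = 25 − 25/4 = 18.75 dB.
Difference: 10.5 dB in favour of B.

B, by 10.5 dB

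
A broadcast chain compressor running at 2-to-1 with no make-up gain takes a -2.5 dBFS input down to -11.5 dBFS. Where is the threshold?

-20.5 dBFS

Let T be the threshold. Output overshoot = (input overshoot)/R, so -11.5 − T = (-2.5 − T)/2.
2·(-11.5 − T) = -2.5 − T → 1·T = -23 − (-2.5) = -20.5.
T = -20.5/1 = -20.5 dBFS.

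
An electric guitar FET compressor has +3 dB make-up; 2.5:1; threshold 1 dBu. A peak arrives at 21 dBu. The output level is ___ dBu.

The input is 20 dB above the 1 dBu threshold.
At 2.5:1 the overshoot is divided by 2.5, leaving 8 dB above threshold.
Output = 1 + 8 = 9 dBu; make-up adds 3 dB, giving 12 dBu.

12 dBu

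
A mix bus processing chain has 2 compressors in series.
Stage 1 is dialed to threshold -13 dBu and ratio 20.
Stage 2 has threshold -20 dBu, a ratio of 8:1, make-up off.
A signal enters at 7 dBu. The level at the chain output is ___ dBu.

-19 dBu

Stage 1: 7 dBu is 20 dB over -13 dBu; at 20:1 that becomes 1 dB over, giving -12 dBu.
Stage 2: 8 dB above -20 dBu, reduced 8:1 to 1 dB above → -19 dBu.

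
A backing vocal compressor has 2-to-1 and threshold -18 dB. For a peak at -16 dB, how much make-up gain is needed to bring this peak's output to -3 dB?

The peak compresses to -18 + 2/2 = -17 dB.
To reach -3 dB requires -3 − (-17) = 14 dB of make-up.

14 dB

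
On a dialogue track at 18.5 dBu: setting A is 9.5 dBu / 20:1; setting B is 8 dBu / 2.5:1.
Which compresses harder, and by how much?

A, by 2.25 dB

A: overshoot 9 dB → output overshoot 0.45 dB → GR 8.55 dB.
B: overshoot 10.5 dB → output overshoot 4.2 dB → GR 6.3 dB.
A applies 2.25 dB more gain reduction.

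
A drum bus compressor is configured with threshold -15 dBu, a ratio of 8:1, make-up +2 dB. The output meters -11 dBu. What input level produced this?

Stripping the +2 dB make-up gives -13 dBu at the gain stage.
Post-compression overshoot = -13 − (-15) = 2 dB.
Input overshoot = R × output overshoot = 16 dB → input = -15 + 16 = 1 dBu.

1 dBu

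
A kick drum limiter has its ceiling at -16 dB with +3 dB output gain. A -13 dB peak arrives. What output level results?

The limiter clamps the peak to its -16 dB ceiling.
Output gain then adds 3 dB: -16 + 3 = -13 dB.

-13 dB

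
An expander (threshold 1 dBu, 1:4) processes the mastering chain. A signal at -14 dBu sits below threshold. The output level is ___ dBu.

Undershoot = 1 − (-14) = 15 dB.
At 1:4, that expands to 60 dB under threshold.
Output = 1 − 60 = -59 dBu.

-59 dBu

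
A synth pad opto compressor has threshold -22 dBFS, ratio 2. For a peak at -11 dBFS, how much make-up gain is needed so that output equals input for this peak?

Without make-up, output = threshold + overshoot/2 = -22 + 5.5 = -16.5 dBFS.
Gap to target: 5.5 dB.

5.5 dB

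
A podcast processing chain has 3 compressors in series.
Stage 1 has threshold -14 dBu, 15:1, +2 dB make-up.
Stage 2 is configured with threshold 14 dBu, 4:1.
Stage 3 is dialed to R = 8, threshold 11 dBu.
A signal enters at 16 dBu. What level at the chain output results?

-10 dBu

Stage 1: overshoot 30 dB → 30/15 = 2 dB → -12 dBu; +2 dB make-up → -10 dBu.
Stage 2: below threshold (-10 ≤ 14); passes unchanged; output -10 dBu.
Stage 3: -10 dBu is at or below the 11 dBu threshold — no compression; output -10 dBu.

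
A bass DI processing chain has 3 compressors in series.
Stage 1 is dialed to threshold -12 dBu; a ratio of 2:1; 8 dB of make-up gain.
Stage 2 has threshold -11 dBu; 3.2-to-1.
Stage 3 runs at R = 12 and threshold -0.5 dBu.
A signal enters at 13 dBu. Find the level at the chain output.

Stage 1: 13 dBu is 25 dB over -12 dBu; at 2:1 that becomes 12.5 dB over, giving 0.5 dBu; +8 dB make-up → 8.5 dBu.
Stage 2: 19.5 dB above -11 dBu, reduced 3.2:1 to 6.09375 dB above → -4.90625 dBu.
Stage 3: -4.90625 dBu is at or below the -0.5 dBu threshold — no compression; output -4.90625 dBu.

-4.90625 dBu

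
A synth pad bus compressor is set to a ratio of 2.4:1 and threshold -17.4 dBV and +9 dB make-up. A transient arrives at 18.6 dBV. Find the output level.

18.6 dBV sits 36 dB over threshold.
At 2.4:1 the overshoot is divided by 2.4, leaving 15 dB above threshold.
So the level is -17.4 + 15 = -2.4 dBV; make-up adds 9 dB, giving 6.6 dBV.

6.6 dBV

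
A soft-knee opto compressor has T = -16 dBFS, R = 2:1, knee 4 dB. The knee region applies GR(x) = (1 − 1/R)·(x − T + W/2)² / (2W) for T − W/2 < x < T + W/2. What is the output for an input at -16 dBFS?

-16.25 dBFS

x − T + W/2 = -16 − (-16) + 2 = 2.
GR = (1 − 1/2) × 2² / 8 = 0.5 × 4 / 8 = 0.25 dB.
Output = -16 − 0.25 = -16.25 dBFS.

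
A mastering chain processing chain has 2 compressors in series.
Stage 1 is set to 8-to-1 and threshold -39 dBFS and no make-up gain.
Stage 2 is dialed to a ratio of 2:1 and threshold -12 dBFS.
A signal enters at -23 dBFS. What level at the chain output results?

-37 dBFS

Stage 1: -23 dBFS is 16 dB over -39 dBFS; at 8:1 that becomes 2 dB over, giving -37 dBFS.
Stage 2: -37 dBFS ≤ -12 dBFS, so stage 2 doesn't engage; output -37 dBFS.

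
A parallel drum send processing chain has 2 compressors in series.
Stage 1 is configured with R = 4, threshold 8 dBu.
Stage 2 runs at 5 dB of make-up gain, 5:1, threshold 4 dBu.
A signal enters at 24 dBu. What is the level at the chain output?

10.6 dBu

Stage 1: 16 dB above 8 dBu, reduced 4:1 to 4 dB above → 12 dBu.
Stage 2: overshoot 8 dB → 8/5 = 1.6 dB → 5.6 dBu; +5 dB make-up → 10.6 dBu.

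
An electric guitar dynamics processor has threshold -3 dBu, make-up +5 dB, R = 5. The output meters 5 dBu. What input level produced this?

Stripping the +5 dB make-up gives 0 dBu at the gain stage.
The compressed level sits 0 − (-3) = 3 dB over threshold.
Before 5:1 compression the overshoot was 3 × 5 = 15 dB, so input = -3 + 15 = 12 dBu.

12 dBu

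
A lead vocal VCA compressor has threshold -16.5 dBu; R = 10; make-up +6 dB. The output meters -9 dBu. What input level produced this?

-1.5 dBu

Remove make-up: -9 − 6 = -15 dBu.
The compressed level sits -15 − (-16.5) = 1.5 dB over threshold.
Undo the ratio: input overshoot = 1.5 × 10 = 15 dB, giving input = -1.5 dBu.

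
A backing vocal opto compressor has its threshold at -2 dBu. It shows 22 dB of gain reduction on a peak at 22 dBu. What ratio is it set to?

12:1

Input overshoot = 22 − (-2) = 24 dB.
Output overshoot = 24 − 22 = 2 dB.
Ratio = input overshoot / output overshoot = 24 / 2 = 12.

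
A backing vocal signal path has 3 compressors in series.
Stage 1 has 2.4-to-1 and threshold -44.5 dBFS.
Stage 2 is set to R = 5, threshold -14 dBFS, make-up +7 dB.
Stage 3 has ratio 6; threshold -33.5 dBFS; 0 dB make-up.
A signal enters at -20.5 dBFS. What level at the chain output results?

-32.5 dBFS

Stage 1: -20.5 dBFS is 24 dB over -44.5 dBFS; at 2.4:1 that becomes 10 dB over, giving -34.5 dBFS.
Stage 2: -34.5 dBFS ≤ -14 dBFS, so stage 2 doesn't engage; make-up brings it to -27.5 dBFS.
Stage 3: -27.5 dBFS is 6 dB over -33.5 dBFS; at 6:1 that becomes 1 dB over, giving -32.5 dBFS.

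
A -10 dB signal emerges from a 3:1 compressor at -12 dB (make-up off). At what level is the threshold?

-13 dB

Gain reduction = -10 − (-12) = 2 dB; output overshoot = GR / (R − 1) = 2 / 2 = 1 dB.
Threshold = output − output overshoot = -12 − 1 = -13 dB.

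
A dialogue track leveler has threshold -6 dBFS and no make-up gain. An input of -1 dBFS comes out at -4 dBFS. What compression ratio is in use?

2.5:1

Input overshoot = -1 − (-6) = 5 dB; output overshoot = -4 − (-6) = 2 dB.
Ratio = 5 / 2 = 2.5.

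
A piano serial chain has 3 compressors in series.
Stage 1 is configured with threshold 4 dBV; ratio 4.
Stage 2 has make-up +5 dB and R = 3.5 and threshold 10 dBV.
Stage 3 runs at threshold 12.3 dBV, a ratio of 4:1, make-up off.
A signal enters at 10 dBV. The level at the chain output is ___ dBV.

10.5 dBV

Stage 1: overshoot 6 dB → 6/4 = 1.5 dB → 5.5 dBV.
Stage 2: below threshold (5.5 ≤ 10); passes unchanged; make-up brings it to 10.5 dBV.
Stage 3: 10.5 dBV is at or below the 12.3 dBV threshold — no compression; output 10.5 dBV.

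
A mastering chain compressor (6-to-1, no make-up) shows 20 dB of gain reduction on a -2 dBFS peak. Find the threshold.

Input is 24 dB above T (since output overshoot × R = input overshoot: (-22 − T)·6 = -2 − T gives T = -26 dBFS).
Check: -26 + (-2 − (-26))/6 = -26 + 4 = -22 dBFS. ✓

-26 dBFS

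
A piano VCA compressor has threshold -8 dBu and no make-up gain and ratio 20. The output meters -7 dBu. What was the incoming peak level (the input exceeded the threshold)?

12 dBu

That's 1 dB above the -8 dBu threshold.
Undo the ratio: input overshoot = 1 × 20 = 20 dB, giving input = 12 dBu.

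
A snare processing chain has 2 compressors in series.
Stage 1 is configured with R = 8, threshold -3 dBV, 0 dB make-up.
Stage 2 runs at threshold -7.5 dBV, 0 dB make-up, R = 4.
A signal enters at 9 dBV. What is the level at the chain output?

-6 dBV

Stage 1: 9 dBV is 12 dB over -3 dBV; at 8:1 that becomes 1.5 dB over, giving -1.5 dBV.
Stage 2: -1.5 dBV is 6 dB over -7.5 dBV; at 4:1 that becomes 1.5 dB over, giving -6 dBV.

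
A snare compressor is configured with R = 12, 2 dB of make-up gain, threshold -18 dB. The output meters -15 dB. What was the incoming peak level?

-6 dB

Stripping the +2 dB make-up gives -17 dB at the gain stage.
The compressed level sits -17 − (-18) = 1 dB over threshold.
Undo the ratio: input overshoot = 1 × 12 = 12 dB, giving input = -6 dB.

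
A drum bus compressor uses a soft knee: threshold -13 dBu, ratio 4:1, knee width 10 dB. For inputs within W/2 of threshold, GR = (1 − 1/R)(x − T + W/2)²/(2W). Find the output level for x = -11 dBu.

-12.8375 dBu

x − T + W/2 = -11 − (-13) + 5 = 7.
GR = (1 − 1/4) × 7² / 20 = 0.75 × 49 / 20 = 1.8375 dB.
Output = -11 − 1.8375 = -12.8375 dBu.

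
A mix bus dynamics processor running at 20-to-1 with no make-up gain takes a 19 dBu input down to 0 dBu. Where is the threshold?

Input is 20 dB above T (since output overshoot × R = input overshoot: (0 − T)·20 = 19 − T gives T = -1 dBu).
Check: -1 + (19 − (-1))/20 = -1 + 1 = 0 dBu. ✓

-1 dBu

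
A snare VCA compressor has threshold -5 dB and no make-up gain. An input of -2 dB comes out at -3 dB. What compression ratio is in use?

1.5:1

Input overshoot = -2 − (-5) = 3 dB; output overshoot = -3 − (-5) = 2 dB.
Ratio = 3 / 2 = 1.5.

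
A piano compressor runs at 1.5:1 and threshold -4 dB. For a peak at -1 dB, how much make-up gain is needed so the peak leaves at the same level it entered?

1 dB

Without make-up, output = threshold + overshoot/1.5 = -4 + 2 = -2 dB.
Gap to target: 1 dB.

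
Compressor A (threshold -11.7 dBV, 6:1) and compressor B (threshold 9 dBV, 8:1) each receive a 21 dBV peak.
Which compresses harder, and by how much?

A: GR = 32.7 − 32.7/6 = 27.25 dB.
B: GR = 12 − 12/8 = 10.5 dB.
Difference: 16.75 dB in favour of A.

A, by 16.75 dB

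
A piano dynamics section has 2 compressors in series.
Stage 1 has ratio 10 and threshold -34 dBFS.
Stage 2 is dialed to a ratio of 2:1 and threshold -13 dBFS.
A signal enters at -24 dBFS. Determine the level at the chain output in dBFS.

-33 dBFS

Stage 1: 10 dB above -34 dBFS, reduced 10:1 to 1 dB above → -33 dBFS.
Stage 2: -33 dBFS ≤ -13 dBFS, so stage 2 doesn't engage; output -33 dBFS.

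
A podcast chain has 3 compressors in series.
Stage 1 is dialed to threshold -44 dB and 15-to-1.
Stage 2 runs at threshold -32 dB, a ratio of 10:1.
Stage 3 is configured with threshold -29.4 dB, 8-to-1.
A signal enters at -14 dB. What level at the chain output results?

Stage 1: overshoot 30 dB → 30/15 = 2 dB → -42 dB.
Stage 2: below threshold (-42 ≤ -32); passes unchanged; output -42 dB.
Stage 3: -42 dB is at or below the -29.4 dB threshold — no compression; output -42 dB.

-42 dB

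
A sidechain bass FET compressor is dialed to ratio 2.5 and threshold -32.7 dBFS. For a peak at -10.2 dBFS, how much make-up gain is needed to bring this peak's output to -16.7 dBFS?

7 dB

The peak compresses to -32.7 + 22.5/2.5 = -23.7 dBFS.
To reach -16.7 dBFS requires -16.7 − (-23.7) = 7 dB of make-up.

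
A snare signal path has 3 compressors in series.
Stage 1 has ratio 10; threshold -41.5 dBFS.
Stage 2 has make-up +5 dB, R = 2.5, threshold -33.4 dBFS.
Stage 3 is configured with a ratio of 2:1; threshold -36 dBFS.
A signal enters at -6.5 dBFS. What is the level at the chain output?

-34.5 dBFS

Stage 1: 35 dB above -41.5 dBFS, reduced 10:1 to 3.5 dB above → -38 dBFS.
Stage 2: -38 dBFS ≤ -33.4 dBFS, so stage 2 doesn't engage; make-up brings it to -33 dBFS.
Stage 3: -33 dBFS is 3 dB over -36 dBFS; at 2:1 that becomes 1.5 dB over, giving -34.5 dBFS.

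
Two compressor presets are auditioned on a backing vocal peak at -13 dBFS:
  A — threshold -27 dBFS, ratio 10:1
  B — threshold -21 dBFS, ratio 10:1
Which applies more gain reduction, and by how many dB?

A, by 5.4 dB

A: 14 dB over, compressed to 1.4 dB over, so 12.6 dB of GR.
B: 8 dB over, compressed to 0.8 dB over, so 7.2 dB of GR.
Difference: 5.4 dB in favour of A.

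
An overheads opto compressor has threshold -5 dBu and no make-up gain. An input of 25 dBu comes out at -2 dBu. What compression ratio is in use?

10:1

Input overshoot = 25 − (-5) = 30 dB; output overshoot = -2 − (-5) = 3 dB.
Ratio = 30 / 3 = 10.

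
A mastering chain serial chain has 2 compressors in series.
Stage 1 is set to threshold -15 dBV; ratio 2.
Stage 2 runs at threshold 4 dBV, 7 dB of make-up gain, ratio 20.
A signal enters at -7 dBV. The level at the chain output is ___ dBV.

Stage 1: -7 dBV is 8 dB over -15 dBV; at 2:1 that becomes 4 dB over, giving -11 dBV.
Stage 2: -11 dBV ≤ 4 dBV, so stage 2 doesn't engage; make-up brings it to -4 dBV.

-4 dBV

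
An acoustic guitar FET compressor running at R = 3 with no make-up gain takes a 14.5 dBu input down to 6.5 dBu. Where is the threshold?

2.5 dBu

Let T be the threshold. Output overshoot = (input overshoot)/R, so 6.5 − T = (14.5 − T)/3.
3·(6.5 − T) = 14.5 − T → 2·T = 19.5 − 14.5 = 5.
T = 5/2 = 2.5 dBu.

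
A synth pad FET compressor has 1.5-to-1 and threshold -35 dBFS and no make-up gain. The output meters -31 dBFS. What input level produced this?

The compressed level sits -31 − (-35) = 4 dB over threshold.
Undo the ratio: input overshoot = 4 × 1.5 = 6 dB, giving input = -29 dBFS.

-29 dBFS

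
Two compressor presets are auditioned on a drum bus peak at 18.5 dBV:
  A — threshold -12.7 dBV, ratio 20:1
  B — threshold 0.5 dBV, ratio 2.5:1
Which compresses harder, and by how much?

A: overshoot 31.2 dB → output overshoot 1.56 dB → GR 29.64 dB.
B: overshoot 18 dB → output overshoot 7.2 dB → GR 10.8 dB.
Difference: 18.84 dB in favour of A.

A, by 18.84 dB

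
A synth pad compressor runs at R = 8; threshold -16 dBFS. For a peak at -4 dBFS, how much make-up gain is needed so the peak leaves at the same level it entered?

10.5 dB

Without make-up, output = threshold + overshoot/8 = -16 + 1.5 = -14.5 dBFS.
Gap to target: 10.5 dB.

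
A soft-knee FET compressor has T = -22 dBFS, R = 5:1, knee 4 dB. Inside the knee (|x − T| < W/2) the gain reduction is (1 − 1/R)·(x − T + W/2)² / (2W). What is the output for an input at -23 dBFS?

x − T + W/2 = -23 − (-22) + 2 = 1.
GR = (1 − 1/5) × 1² / 8 = 0.8 × 1 / 8 = 0.1 dB.
Output = -23 − 0.1 = -23.1 dBFS.

-23.1 dBFS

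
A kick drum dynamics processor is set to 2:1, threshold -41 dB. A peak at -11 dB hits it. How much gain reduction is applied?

The signal is 30 dB above threshold.
At 2:1, output sits 30/2 = 15 dB above threshold.
Gain reduction = 30 − 15 = 15 dB.

15 dB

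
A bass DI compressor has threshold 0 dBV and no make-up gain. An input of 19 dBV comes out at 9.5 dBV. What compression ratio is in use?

2:1

Input overshoot = 19 − 0 = 19 dB; output overshoot = 9.5 − 0 = 9.5 dB.
Ratio = 19 / 9.5 = 2.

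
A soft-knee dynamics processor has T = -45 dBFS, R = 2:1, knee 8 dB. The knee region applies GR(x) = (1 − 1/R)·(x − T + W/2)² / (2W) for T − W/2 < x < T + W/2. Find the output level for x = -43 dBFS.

-44.125 dBFS

x − T + W/2 = -43 − (-45) + 4 = 6.
GR = (1 − 1/2) × 6² / 16 = 0.5 × 36 / 16 = 1.125 dB.
Output = -43 − 1.125 = -44.125 dBFS.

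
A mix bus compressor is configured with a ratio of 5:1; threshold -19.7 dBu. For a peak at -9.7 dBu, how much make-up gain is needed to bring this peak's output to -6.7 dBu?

11 dB

Without make-up, output = threshold + overshoot/5 = -19.7 + 2 = -17.7 dBu.
Gap to target: 11 dB.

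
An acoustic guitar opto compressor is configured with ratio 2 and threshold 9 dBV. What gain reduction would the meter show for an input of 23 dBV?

The signal is 14 dB above threshold.
After 2:1 compression the overshoot becomes 14/2 = 7 dB.
So the signal is attenuated by 14 − 7 = 7 dB.

7 dB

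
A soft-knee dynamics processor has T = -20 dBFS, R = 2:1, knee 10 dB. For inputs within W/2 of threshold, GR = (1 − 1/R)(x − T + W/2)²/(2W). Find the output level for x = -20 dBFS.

x − T + W/2 = -20 − (-20) + 5 = 5.
GR = (1 − 1/2) × 5² / 20 = 0.5 × 25 / 20 = 0.625 dB.
Output = -20 − 0.625 = -20.625 dBFS.

-20.625 dBFS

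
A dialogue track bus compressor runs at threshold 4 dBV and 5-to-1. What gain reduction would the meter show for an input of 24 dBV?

16 dB

24 dBV exceeds the threshold by 20 dB.
After 5:1 compression the overshoot becomes 20/5 = 4 dB.
So the signal is attenuated by 20 − 4 = 16 dB.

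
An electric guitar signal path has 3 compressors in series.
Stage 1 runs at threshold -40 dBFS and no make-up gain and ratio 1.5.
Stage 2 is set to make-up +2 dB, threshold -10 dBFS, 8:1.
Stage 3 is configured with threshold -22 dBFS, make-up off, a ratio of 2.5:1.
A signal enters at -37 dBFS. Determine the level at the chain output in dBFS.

-36 dBFS

Stage 1: -37 dBFS is 3 dB over -40 dBFS; at 1.5:1 that becomes 2 dB over, giving -38 dBFS.
Stage 2: -38 dBFS is at or below the -10 dBFS threshold — no compression; make-up brings it to -36 dBFS.
Stage 3: -36 dBFS ≤ -22 dBFS, so stage 3 doesn't engage; output -36 dBFS.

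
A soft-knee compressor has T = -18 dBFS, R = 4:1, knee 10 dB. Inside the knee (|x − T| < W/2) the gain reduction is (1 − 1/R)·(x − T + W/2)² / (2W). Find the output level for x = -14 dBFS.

x − T + W/2 = -14 − (-18) + 5 = 9.
GR = (1 − 1/4) × 9² / 20 = 0.75 × 81 / 20 = 3.0375 dB.
Output = -14 − 3.0375 = -17.0375 dBFS.

-17.0375 dBFS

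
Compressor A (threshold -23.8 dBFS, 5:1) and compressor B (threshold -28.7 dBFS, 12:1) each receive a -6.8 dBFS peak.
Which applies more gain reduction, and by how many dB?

A: GR = 17 − 17/5 = 13.6 dB.
B: GR = 21.9 − 21.9/12 = 20.075 dB.
B reduces 6.475 dB more.

B, by 6.475 dB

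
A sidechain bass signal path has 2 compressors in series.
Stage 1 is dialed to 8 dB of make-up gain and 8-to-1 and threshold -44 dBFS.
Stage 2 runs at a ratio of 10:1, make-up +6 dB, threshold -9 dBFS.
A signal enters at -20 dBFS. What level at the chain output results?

-27 dBFS

Stage 1: -20 dBFS is 24 dB over -44 dBFS; at 8:1 that becomes 3 dB over, giving -41 dBFS; +8 dB make-up → -33 dBFS.
Stage 2: -33 dBFS is at or below the -9 dBFS threshold — no compression; make-up brings it to -27 dBFS.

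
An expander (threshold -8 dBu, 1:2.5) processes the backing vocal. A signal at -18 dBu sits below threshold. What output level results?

Undershoot = (-8) − (-18) = 10 dB.
At 1:2.5, that expands to 25 dB under threshold.
Output = -8 − 25 = -33 dBu.

-33 dBu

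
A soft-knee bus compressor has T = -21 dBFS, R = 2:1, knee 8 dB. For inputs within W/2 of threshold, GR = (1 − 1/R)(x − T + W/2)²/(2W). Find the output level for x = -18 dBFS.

x − T + W/2 = -18 − (-21) + 4 = 7.
GR = (1 − 1/2) × 7² / 16 = 0.5 × 49 / 16 = 1.53125 dB.
Output = -18 − 1.53125 = -19.53125 dBFS.

-19.53125 dBFS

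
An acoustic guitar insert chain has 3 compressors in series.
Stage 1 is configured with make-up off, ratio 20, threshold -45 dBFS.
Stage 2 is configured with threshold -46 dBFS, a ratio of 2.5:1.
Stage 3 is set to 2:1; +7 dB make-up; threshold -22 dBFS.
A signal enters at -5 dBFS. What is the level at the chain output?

-37.8 dBFS

Stage 1: 40 dB above -45 dBFS, reduced 20:1 to 2 dB above → -43 dBFS.
Stage 2: 3 dB above -46 dBFS, reduced 2.5:1 to 1.2 dB above → -44.8 dBFS.
Stage 3: -44.8 dBFS ≤ -22 dBFS, so stage 3 doesn't engage; make-up brings it to -37.8 dBFS.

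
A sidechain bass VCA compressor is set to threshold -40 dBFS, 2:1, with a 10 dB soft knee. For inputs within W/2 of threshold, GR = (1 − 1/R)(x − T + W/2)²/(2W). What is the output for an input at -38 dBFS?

x − T + W/2 = -38 − (-40) + 5 = 7.
GR = (1 − 1/2) × 7² / 20 = 0.5 × 49 / 20 = 1.225 dB.
Output = -38 − 1.225 = -39.225 dBFS.

-39.225 dBFS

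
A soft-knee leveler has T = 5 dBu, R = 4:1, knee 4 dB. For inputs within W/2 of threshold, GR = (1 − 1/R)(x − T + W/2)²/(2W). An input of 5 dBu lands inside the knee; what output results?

x − T + W/2 = 5 − 5 + 2 = 2.
GR = (1 − 1/4) × 2² / 8 = 0.75 × 4 / 8 = 0.375 dB.
Output = 5 − 0.375 = 4.625 dBu.

4.625 dBu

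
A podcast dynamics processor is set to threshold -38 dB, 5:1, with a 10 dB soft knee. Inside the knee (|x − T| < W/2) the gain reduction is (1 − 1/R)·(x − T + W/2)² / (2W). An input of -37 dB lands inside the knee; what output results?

-38.44 dB

x − T + W/2 = -37 − (-38) + 5 = 6.
GR = (1 − 1/5) × 6² / 20 = 0.8 × 36 / 20 = 1.44 dB.
Output = -37 − 1.44 = -38.44 dB.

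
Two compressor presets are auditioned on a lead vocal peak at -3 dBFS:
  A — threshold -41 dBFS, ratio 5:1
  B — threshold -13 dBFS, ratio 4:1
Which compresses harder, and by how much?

A: 38 dB over, compressed to 7.6 dB over, so 30.4 dB of GR.
B: 10 dB over, compressed to 2.5 dB over, so 7.5 dB of GR.
A reduces 22.9 dB more.

A, by 22.9 dB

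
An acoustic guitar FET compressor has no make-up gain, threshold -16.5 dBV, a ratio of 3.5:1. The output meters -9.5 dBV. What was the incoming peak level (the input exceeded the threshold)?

8 dBV

Post-compression overshoot = -9.5 − (-16.5) = 7 dB.
Input overshoot = R × output overshoot = 24.5 dB → input = -16.5 + 24.5 = 8 dBV.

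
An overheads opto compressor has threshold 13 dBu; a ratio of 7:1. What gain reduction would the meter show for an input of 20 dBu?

20 dBu exceeds the threshold by 7 dB.
At 7:1, output sits 7/7 = 1 dB above threshold.
So the signal is attenuated by 7 − 1 = 6 dB.

6 dB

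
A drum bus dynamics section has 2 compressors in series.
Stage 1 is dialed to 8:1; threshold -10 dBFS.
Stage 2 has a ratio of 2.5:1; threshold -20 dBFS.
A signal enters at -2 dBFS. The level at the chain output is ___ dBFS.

-15.6 dBFS

Stage 1: overshoot 8 dB → 8/8 = 1 dB → -9 dBFS.
Stage 2: overshoot 11 dB → 11/2.5 = 4.4 dB → -15.6 dBFS.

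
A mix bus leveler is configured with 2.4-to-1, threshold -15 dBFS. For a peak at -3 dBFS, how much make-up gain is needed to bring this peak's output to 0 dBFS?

The peak compresses to -15 + 12/2.4 = -10 dBFS.
To reach 0 dBFS requires 0 − (-10) = 10 dB of make-up.

10 dB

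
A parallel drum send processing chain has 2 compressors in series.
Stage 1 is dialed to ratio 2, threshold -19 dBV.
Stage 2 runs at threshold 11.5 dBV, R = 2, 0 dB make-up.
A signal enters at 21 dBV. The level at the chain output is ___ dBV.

Stage 1: 21 dBV is 40 dB over -19 dBV; at 2:1 that becomes 20 dB over, giving 1 dBV.
Stage 2: 1 dBV ≤ 11.5 dBV, so stage 2 doesn't engage; output 1 dBV.

1 dBV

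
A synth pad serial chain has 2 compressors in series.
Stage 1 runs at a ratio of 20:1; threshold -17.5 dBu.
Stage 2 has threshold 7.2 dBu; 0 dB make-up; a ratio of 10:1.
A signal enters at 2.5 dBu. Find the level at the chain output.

Stage 1: overshoot 20 dB → 20/20 = 1 dB → -16.5 dBu.
Stage 2: -16.5 dBu is at or below the 7.2 dBu threshold — no compression; output -16.5 dBu.

-16.5 dBu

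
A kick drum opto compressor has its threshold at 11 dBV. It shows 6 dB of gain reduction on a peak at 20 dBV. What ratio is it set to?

3:1

Input overshoot = 20 − 11 = 9 dB.
Output overshoot = 9 − 6 = 3 dB.
Ratio = input overshoot / output overshoot = 9 / 3 = 3.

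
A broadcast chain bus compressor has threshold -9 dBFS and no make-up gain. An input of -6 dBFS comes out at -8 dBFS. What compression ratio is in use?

3:1

Input overshoot = -6 − (-9) = 3 dB; output overshoot = -8 − (-9) = 1 dB.
Ratio = 3 / 1 = 3.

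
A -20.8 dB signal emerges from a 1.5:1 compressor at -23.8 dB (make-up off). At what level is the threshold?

Input is 9 dB above T (since output overshoot × R = input overshoot: (-23.8 − T)·1.5 = -20.8 − T gives T = -29.8 dB).
Check: -29.8 + (-20.8 − (-29.8))/1.5 = -29.8 + 6 = -23.8 dB. ✓

-29.8 dB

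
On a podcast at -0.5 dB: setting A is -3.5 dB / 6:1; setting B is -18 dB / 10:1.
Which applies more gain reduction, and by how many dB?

A: 3 dB over, compressed to 0.5 dB over, so 2.5 dB of GR.
B: 17.5 dB over, compressed to 1.75 dB over, so 15.75 dB of GR.
B reduces 13.25 dB more.

B, by 13.25 dB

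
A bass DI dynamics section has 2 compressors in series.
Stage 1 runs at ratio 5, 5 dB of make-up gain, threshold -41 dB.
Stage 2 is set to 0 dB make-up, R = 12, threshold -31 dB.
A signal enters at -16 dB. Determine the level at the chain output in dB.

Stage 1: overshoot 25 dB → 25/5 = 5 dB → -36 dB; +5 dB make-up → -31 dB.
Stage 2: below threshold (-31 ≤ -31); passes unchanged; output -31 dB.

-31 dB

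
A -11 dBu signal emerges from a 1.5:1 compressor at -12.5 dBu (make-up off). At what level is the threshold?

Let T be the threshold. Output overshoot = (input overshoot)/R, so -12.5 − T = (-11 − T)/1.5.
1.5·(-12.5 − T) = -11 − T → 0.5·T = -18.75 − (-11) = -7.75.
T = -7.75/0.5 = -15.5 dBu.

-15.5 dBu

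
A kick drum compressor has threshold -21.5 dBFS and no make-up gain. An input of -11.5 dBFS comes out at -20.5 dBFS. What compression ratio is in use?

Input overshoot = -11.5 − (-21.5) = 10 dB; output overshoot = -20.5 − (-21.5) = 1 dB.
Ratio = 10 / 1 = 10.

10:1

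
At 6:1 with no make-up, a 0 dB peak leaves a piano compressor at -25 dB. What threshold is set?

Let T be the threshold. Output overshoot = (input overshoot)/R, so -25 − T = (0 − T)/6.
6·(-25 − T) = 0 − T → 5·T = -150 − 0 = -150.
T = -150/5 = -30 dB.

-30 dB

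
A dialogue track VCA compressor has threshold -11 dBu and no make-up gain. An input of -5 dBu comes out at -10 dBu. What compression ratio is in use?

6:1

Input overshoot = -5 − (-11) = 6 dB; output overshoot = -10 − (-11) = 1 dB.
Ratio = 6 / 1 = 6.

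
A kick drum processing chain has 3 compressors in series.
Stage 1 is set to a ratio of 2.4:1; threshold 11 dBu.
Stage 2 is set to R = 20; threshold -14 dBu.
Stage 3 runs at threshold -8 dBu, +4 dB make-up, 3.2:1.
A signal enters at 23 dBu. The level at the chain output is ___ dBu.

Stage 1: 12 dB above 11 dBu, reduced 2.4:1 to 5 dB above → 16 dBu.
Stage 2: 16 dBu is 30 dB over -14 dBu; at 20:1 that becomes 1.5 dB over, giving -12.5 dBu.
Stage 3: -12.5 dBu ≤ -8 dBu, so stage 3 doesn't engage; make-up brings it to -8.5 dBu.

-8.5 dBu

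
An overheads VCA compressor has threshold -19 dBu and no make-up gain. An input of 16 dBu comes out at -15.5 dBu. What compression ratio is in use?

Input overshoot = 16 − (-19) = 35 dB; output overshoot = -15.5 − (-19) = 3.5 dB.
Ratio = 35 / 3.5 = 10.

10:1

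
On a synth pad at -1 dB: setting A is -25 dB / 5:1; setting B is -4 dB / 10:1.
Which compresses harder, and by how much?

A, by 16.5 dB

A: 24 dB over, compressed to 4.8 dB over, so 19.2 dB of GR.
B: 3 dB over, compressed to 0.3 dB over, so 2.7 dB of GR.
A reduces 16.5 dB more.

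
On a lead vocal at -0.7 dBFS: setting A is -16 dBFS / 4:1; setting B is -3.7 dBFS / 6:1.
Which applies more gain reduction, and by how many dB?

A: GR = 15.3 − 15.3/4 = 11.475 dB.
B: GR = 3 − 3/6 = 2.5 dB.
A reduces 8.975 dB more.

A, by 8.975 dB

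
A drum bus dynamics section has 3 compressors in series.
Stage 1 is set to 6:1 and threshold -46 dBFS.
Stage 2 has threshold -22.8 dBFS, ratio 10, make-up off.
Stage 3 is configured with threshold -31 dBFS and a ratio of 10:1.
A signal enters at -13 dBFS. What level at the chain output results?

-40.5 dBFS

Stage 1: overshoot 33 dB → 33/6 = 5.5 dB → -40.5 dBFS.
Stage 2: -40.5 dBFS ≤ -22.8 dBFS, so stage 2 doesn't engage; output -40.5 dBFS.
Stage 3: -40.5 dBFS is at or below the -31 dBFS threshold — no compression; output -40.5 dBFS.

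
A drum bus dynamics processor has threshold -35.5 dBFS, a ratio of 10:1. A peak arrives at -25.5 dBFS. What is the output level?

-34.5 dBFS

-25.5 dBFS sits 10 dB over threshold.
The 10 dB excess becomes 1 dB after 10:1 reduction.
Output = -35.5 + 1 = -34.5 dBFS.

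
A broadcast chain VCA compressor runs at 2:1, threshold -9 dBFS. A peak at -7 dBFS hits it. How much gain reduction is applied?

Overshoot = -7 − (-9) = 2 dB.
After 2:1 compression the overshoot becomes 2/2 = 1 dB.
GR = overshoot in − overshoot out = 2 − 1 = 1 dB.

1 dB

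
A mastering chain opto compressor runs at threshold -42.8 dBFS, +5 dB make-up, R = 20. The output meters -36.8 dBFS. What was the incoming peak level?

-22.8 dBFS

Remove make-up: -36.8 − 5 = -41.8 dBFS.
Post-compression overshoot = -41.8 − (-42.8) = 1 dB.
Before 20:1 compression the overshoot was 1 × 20 = 20 dB, so input = -42.8 + 20 = -22.8 dBFS.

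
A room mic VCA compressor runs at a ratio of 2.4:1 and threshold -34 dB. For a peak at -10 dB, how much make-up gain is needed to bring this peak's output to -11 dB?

13 dB

Without make-up, output = threshold + overshoot/2.4 = -34 + 10 = -24 dB.
Gap to target: 13 dB.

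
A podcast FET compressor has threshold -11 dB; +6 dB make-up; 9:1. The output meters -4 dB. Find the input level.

Before make-up, the level was -4 − 6 = -10 dB.
That's 1 dB above the -11 dB threshold.
Undo the ratio: input overshoot = 1 × 9 = 9 dB, giving input = -2 dB.

-2 dB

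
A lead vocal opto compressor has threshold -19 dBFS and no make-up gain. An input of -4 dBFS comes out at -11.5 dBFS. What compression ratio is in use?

Input overshoot = -4 − (-19) = 15 dB; output overshoot = -11.5 − (-19) = 7.5 dB.
Ratio = 15 / 7.5 = 2.

2:1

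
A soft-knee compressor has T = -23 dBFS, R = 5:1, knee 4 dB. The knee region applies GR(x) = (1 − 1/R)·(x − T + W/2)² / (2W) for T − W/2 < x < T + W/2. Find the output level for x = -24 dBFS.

-24.1 dBFS

x − T + W/2 = -24 − (-23) + 2 = 1.
GR = (1 − 1/5) × 1² / 8 = 0.8 × 1 / 8 = 0.1 dB.
Output = -24 − 0.1 = -24.1 dBFS.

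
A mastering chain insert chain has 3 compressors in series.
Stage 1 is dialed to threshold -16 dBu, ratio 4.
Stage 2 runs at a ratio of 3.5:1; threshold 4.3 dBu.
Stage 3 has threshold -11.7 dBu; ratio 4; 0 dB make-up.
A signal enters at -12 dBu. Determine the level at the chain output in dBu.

-15 dBu

Stage 1: overshoot 4 dB → 4/4 = 1 dB → -15 dBu.
Stage 2: below threshold (-15 ≤ 4.3); passes unchanged; output -15 dBu.
Stage 3: below threshold (-15 ≤ -11.7); passes unchanged; output -15 dBu.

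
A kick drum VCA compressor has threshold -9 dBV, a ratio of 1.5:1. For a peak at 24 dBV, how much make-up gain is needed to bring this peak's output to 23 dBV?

Overshoot 33 dB → 33/1.5 = 22 dB after compression, so the compressed level is -9 + 22 = 13 dBV.
Make-up = target − compressed = 23 − 13 = 10 dB.

10 dB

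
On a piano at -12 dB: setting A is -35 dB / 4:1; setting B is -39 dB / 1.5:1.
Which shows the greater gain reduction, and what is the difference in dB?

A, by 8.25 dB

A: overshoot 23 dB → output overshoot 5.75 dB → GR 17.25 dB.
B: overshoot 27 dB → output overshoot 18 dB → GR 9 dB.
A applies 8.25 dB more gain reduction.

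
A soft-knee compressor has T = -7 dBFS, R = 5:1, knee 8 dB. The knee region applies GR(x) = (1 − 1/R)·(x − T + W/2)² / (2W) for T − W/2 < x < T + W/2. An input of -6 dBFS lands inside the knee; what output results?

x − T + W/2 = -6 − (-7) + 4 = 5.
GR = (1 − 1/5) × 5² / 16 = 0.8 × 25 / 16 = 1.25 dB.
Output = -6 − 1.25 = -7.25 dBFS.

-7.25 dBFS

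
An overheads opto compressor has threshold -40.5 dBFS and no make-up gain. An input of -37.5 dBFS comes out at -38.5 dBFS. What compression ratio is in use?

1.5:1

Input overshoot = -37.5 − (-40.5) = 3 dB; output overshoot = -38.5 − (-40.5) = 2 dB.
Ratio = 3 / 2 = 1.5.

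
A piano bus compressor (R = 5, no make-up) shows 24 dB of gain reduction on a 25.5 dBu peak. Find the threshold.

Let T be the threshold. Output overshoot = (input overshoot)/R, so 1.5 − T = (25.5 − T)/5.
5·(1.5 − T) = 25.5 − T → 4·T = 7.5 − 25.5 = -18.
T = -18/4 = -4.5 dBu.

-4.5 dBu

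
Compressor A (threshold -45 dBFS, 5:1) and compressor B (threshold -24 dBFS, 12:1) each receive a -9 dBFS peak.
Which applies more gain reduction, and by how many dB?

A, by 15.05 dB

A: 36 dB over, compressed to 7.2 dB over, so 28.8 dB of GR.
B: 15 dB over, compressed to 1.25 dB over, so 13.75 dB of GR.
A applies 15.05 dB more gain reduction.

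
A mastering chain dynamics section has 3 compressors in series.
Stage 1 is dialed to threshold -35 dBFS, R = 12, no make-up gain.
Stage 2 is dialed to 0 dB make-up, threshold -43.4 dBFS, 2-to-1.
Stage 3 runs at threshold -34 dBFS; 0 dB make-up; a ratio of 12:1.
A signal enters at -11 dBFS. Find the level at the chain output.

Stage 1: -11 dBFS is 24 dB over -35 dBFS; at 12:1 that becomes 2 dB over, giving -33 dBFS.
Stage 2: overshoot 10.4 dB → 10.4/2 = 5.2 dB → -38.2 dBFS.
Stage 3: -38.2 dBFS ≤ -34 dBFS, so stage 3 doesn't engage; output -38.2 dBFS.

-38.2 dBFS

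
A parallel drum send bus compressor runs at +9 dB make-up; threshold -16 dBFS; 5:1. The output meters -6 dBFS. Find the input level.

-11 dBFS

Remove make-up: -6 − 9 = -15 dBFS.
The compressed level sits -15 − (-16) = 1 dB over threshold.
Before 5:1 compression the overshoot was 1 × 5 = 5 dB, so input = -16 + 5 = -11 dBFS.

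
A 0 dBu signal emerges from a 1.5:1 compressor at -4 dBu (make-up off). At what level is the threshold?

Input is 12 dB above T (since output overshoot × R = input overshoot: (-4 − T)·1.5 = 0 − T gives T = -12 dBu).
Check: -12 + (0 − (-12))/1.5 = -12 + 8 = -4 dBu. ✓

-12 dBu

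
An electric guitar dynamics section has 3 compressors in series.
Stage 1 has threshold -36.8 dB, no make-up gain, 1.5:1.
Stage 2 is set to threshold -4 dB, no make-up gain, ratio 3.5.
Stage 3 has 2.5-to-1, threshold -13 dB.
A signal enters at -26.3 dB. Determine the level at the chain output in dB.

-29.8 dB

Stage 1: 10.5 dB above -36.8 dB, reduced 1.5:1 to 7 dB above → -29.8 dB.
Stage 2: -29.8 dB ≤ -4 dB, so stage 2 doesn't engage; output -29.8 dB.
Stage 3: -29.8 dB ≤ -13 dB, so stage 3 doesn't engage; output -29.8 dB.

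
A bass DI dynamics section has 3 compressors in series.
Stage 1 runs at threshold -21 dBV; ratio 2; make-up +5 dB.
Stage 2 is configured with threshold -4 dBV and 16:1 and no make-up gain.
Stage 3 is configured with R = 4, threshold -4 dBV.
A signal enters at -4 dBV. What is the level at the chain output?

-7.5 dBV

Stage 1: overshoot 17 dB → 17/2 = 8.5 dB → -12.5 dBV; +5 dB make-up → -7.5 dBV.
Stage 2: -7.5 dBV is at or below the -4 dBV threshold — no compression; output -7.5 dBV.
Stage 3: below threshold (-7.5 ≤ -4); passes unchanged; output -7.5 dBV.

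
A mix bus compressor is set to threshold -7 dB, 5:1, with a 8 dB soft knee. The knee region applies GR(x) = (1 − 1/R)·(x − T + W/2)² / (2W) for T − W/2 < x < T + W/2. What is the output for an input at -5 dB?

-6.8 dB

x − T + W/2 = -5 − (-7) + 4 = 6.
GR = (1 − 1/5) × 6² / 16 = 0.8 × 36 / 16 = 1.8 dB.
Output = -5 − 1.8 = -6.8 dB.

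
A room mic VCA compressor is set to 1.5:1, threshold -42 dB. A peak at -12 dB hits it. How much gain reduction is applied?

10 dB

The signal is 30 dB above threshold.
After 1.5:1 compression the overshoot becomes 30/1.5 = 20 dB.
Gain reduction = 30 − 20 = 10 dB.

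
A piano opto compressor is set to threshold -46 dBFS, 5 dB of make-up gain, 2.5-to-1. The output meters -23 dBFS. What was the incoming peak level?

-1 dBFS

Stripping the +5 dB make-up gives -28 dBFS at the gain stage.
The compressed level sits -28 − (-46) = 18 dB over threshold.
Before 2.5:1 compression the overshoot was 18 × 2.5 = 45 dB, so input = -46 + 45 = -1 dBFS.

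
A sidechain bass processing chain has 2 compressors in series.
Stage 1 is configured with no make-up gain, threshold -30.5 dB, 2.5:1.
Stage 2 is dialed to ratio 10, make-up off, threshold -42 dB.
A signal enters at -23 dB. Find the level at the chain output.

-40.55 dB

Stage 1: -23 dB is 7.5 dB over -30.5 dB; at 2.5:1 that becomes 3 dB over, giving -27.5 dB.
Stage 2: 14.5 dB above -42 dB, reduced 10:1 to 1.45 dB above → -40.55 dB.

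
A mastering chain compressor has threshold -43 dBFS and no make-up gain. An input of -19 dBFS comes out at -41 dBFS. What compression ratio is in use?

12:1

Input overshoot = -19 − (-43) = 24 dB; output overshoot = -41 − (-43) = 2 dB.
Ratio = 24 / 2 = 12.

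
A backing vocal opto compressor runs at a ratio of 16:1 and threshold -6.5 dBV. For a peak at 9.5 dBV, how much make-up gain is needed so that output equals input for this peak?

Overshoot 16 dB → 16/16 = 1 dB after compression, so the compressed level is -6.5 + 1 = -5.5 dBV.
Make-up = target − compressed = 9.5 − (-5.5) = 15 dB.

15 dB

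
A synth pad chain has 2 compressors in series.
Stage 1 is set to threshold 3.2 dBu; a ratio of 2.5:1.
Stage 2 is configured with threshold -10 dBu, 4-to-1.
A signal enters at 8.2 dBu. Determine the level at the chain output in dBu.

Stage 1: overshoot 5 dB → 5/2.5 = 2 dB → 5.2 dBu.
Stage 2: overshoot 15.2 dB → 15.2/4 = 3.8 dB → -6.2 dBu.

-6.2 dBu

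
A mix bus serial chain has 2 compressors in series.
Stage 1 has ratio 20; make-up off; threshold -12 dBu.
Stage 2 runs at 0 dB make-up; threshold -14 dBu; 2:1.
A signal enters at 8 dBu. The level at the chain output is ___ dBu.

Stage 1: 20 dB above -12 dBu, reduced 20:1 to 1 dB above → -11 dBu.
Stage 2: 3 dB above -14 dBu, reduced 2:1 to 1.5 dB above → -12.5 dBu.

-12.5 dBu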